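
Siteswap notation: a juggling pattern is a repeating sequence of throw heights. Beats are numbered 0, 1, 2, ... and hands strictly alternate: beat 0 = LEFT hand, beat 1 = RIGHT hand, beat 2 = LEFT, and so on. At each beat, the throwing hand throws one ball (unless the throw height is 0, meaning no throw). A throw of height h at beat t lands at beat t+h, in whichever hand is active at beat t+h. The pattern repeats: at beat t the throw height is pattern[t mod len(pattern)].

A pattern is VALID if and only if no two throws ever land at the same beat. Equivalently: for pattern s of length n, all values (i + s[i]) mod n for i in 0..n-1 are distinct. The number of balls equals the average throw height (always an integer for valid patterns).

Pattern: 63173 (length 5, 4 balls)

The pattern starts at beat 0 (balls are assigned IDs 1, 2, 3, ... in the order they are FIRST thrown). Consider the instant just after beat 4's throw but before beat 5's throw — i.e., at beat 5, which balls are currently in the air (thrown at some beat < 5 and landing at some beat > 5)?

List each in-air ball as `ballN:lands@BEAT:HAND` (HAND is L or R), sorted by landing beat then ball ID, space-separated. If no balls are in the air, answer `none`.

Answer: ball1:lands@6:L ball2:lands@7:R ball3:lands@10:L

Derivation:
Beat 0 (L): throw ball1 h=6 -> lands@6:L; in-air after throw: [b1@6:L]
Beat 1 (R): throw ball2 h=3 -> lands@4:L; in-air after throw: [b2@4:L b1@6:L]
Beat 2 (L): throw ball3 h=1 -> lands@3:R; in-air after throw: [b3@3:R b2@4:L b1@6:L]
Beat 3 (R): throw ball3 h=7 -> lands@10:L; in-air after throw: [b2@4:L b1@6:L b3@10:L]
Beat 4 (L): throw ball2 h=3 -> lands@7:R; in-air after throw: [b1@6:L b2@7:R b3@10:L]
Beat 5 (R): throw ball4 h=6 -> lands@11:R; in-air after throw: [b1@6:L b2@7:R b3@10:L b4@11:R]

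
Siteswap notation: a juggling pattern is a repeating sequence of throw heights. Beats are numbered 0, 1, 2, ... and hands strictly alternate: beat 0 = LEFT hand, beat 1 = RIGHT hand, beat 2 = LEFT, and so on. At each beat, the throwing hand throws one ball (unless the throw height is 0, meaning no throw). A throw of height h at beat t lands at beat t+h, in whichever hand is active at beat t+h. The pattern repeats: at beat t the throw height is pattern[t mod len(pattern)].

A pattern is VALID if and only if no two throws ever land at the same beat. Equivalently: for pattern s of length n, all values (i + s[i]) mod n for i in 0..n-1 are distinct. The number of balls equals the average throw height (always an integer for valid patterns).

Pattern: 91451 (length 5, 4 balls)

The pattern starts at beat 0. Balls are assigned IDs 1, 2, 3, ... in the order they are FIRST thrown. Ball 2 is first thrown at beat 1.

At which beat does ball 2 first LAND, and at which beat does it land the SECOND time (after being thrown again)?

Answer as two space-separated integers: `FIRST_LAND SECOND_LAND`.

Answer: 2 6

Derivation:
Beat 0 (L): throw ball1 h=9 -> lands@9:R; in-air after throw: [b1@9:R]
Beat 1 (R): throw ball2 h=1 -> lands@2:L; in-air after throw: [b2@2:L b1@9:R]
Beat 2 (L): throw ball2 h=4 -> lands@6:L; in-air after throw: [b2@6:L b1@9:R]
Beat 3 (R): throw ball3 h=5 -> lands@8:L; in-air after throw: [b2@6:L b3@8:L b1@9:R]
Beat 4 (L): throw ball4 h=1 -> lands@5:R; in-air after throw: [b4@5:R b2@6:L b3@8:L b1@9:R]
Beat 5 (R): throw ball4 h=9 -> lands@14:L; in-air after throw: [b2@6:L b3@8:L b1@9:R b4@14:L]
Beat 6 (L): throw ball2 h=1 -> lands@7:R; in-air after throw: [b2@7:R b3@8:L b1@9:R b4@14:L]
Ball 2: thrown@1 h=1 -> first land @2; rethrown@2 h=4 -> second land @6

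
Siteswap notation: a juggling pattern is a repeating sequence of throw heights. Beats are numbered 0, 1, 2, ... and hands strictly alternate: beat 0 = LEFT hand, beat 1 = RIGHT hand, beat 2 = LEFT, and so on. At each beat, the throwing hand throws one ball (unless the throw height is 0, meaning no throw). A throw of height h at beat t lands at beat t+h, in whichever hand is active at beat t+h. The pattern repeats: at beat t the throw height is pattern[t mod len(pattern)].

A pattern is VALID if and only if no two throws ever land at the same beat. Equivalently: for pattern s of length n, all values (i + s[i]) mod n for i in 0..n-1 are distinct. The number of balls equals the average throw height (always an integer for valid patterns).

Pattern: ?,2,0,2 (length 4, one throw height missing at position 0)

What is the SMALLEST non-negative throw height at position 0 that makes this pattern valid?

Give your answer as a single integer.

Answer: 0

Derivation:
i=0: s[i]=? (unknown)
i=1: (1 + 2) mod 4 = 3
i=2: (2 + 0) mod 4 = 2
i=3: (3 + 2) mod 4 = 1
Known residues: [1, 2, 3]; need a permutation of 0..3, so missing residue r = 0
Need (0 + s) mod 4 = 0; smallest s = (0 - 0) mod 4 = 0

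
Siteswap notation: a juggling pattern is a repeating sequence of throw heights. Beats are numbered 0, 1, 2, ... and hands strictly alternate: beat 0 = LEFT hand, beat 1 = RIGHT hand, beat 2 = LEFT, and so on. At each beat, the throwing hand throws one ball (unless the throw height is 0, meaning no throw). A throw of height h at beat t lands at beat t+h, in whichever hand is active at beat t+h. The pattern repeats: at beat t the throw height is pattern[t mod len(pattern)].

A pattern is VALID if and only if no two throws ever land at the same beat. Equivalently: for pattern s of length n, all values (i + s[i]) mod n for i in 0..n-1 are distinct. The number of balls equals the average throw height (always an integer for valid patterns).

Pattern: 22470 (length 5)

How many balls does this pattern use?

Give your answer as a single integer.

Answer: 3

Derivation:
Pattern = [2, 2, 4, 7, 0], length n = 5
  position 0: throw height = 2, running sum = 2
  position 1: throw height = 2, running sum = 4
  position 2: throw height = 4, running sum = 8
  position 3: throw height = 7, running sum = 15
  position 4: throw height = 0, running sum = 15
Total sum = 15; balls = sum / n = 15 / 5 = 3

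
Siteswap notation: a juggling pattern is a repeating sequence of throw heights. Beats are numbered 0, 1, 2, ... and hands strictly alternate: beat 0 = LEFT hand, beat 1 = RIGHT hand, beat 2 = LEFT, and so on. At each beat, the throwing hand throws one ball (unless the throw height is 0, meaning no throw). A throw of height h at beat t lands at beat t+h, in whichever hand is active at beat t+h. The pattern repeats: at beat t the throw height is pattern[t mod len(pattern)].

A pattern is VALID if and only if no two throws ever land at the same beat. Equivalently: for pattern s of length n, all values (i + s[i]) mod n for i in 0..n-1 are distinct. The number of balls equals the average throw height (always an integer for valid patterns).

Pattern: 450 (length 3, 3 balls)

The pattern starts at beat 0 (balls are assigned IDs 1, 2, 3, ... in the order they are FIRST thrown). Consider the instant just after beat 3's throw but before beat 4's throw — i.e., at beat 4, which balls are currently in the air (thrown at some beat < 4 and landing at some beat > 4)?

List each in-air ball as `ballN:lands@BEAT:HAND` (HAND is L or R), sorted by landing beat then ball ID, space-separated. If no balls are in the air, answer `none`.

Answer: ball2:lands@6:L ball3:lands@7:R

Derivation:
Beat 0 (L): throw ball1 h=4 -> lands@4:L; in-air after throw: [b1@4:L]
Beat 1 (R): throw ball2 h=5 -> lands@6:L; in-air after throw: [b1@4:L b2@6:L]
Beat 3 (R): throw ball3 h=4 -> lands@7:R; in-air after throw: [b1@4:L b2@6:L b3@7:R]
Beat 4 (L): throw ball1 h=5 -> lands@9:R; in-air after throw: [b2@6:L b3@7:R b1@9:R]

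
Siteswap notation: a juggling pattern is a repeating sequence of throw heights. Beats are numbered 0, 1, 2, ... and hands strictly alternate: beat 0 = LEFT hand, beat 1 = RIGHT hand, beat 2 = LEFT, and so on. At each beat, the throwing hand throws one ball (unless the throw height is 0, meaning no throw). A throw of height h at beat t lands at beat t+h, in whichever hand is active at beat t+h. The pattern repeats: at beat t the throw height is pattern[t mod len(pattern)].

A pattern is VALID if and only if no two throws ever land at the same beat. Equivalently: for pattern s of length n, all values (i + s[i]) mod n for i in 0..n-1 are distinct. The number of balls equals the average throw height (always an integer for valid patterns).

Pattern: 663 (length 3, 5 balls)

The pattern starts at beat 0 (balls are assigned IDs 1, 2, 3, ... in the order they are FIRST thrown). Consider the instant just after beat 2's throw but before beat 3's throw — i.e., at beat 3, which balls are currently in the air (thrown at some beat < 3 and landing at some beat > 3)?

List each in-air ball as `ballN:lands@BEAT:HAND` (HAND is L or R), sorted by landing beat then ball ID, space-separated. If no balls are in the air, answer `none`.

Answer: ball3:lands@5:R ball1:lands@6:L ball2:lands@7:R

Derivation:
Beat 0 (L): throw ball1 h=6 -> lands@6:L; in-air after throw: [b1@6:L]
Beat 1 (R): throw ball2 h=6 -> lands@7:R; in-air after throw: [b1@6:L b2@7:R]
Beat 2 (L): throw ball3 h=3 -> lands@5:R; in-air after throw: [b3@5:R b1@6:L b2@7:R]
Beat 3 (R): throw ball4 h=6 -> lands@9:R; in-air after throw: [b3@5:R b1@6:L b2@7:R b4@9:R]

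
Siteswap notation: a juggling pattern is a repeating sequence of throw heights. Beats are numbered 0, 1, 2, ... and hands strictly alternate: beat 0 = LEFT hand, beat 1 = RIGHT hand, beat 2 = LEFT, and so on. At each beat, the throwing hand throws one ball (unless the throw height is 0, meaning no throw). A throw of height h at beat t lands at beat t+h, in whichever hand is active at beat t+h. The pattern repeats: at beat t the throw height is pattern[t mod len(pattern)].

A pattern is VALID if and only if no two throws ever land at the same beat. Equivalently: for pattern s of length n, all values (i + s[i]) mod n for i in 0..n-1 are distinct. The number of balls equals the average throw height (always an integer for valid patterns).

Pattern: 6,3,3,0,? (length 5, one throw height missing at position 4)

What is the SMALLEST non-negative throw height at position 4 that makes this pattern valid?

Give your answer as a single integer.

i=0: (0 + 6) mod 5 = 1
i=1: (1 + 3) mod 5 = 4
i=2: (2 + 3) mod 5 = 0
i=3: (3 + 0) mod 5 = 3
i=4: s[i]=? (unknown)
Known residues: [0, 1, 3, 4]; need a permutation of 0..4, so missing residue r = 2
Need (4 + s) mod 5 = 2; smallest s = (2 - 4) mod 5 = 3

Answer: 3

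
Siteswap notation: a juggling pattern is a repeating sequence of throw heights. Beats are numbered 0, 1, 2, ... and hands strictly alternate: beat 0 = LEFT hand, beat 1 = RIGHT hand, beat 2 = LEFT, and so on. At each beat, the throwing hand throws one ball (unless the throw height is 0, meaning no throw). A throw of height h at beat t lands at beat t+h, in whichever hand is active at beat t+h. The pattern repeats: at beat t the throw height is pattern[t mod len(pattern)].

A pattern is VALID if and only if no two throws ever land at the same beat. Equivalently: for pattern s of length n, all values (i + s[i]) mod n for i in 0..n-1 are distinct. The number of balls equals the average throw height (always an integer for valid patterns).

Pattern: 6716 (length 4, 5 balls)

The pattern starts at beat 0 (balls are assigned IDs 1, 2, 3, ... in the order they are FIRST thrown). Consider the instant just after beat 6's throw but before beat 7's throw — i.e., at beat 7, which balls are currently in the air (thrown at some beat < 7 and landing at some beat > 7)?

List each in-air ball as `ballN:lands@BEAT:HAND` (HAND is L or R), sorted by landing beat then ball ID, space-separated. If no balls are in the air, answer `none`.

Beat 0 (L): throw ball1 h=6 -> lands@6:L; in-air after throw: [b1@6:L]
Beat 1 (R): throw ball2 h=7 -> lands@8:L; in-air after throw: [b1@6:L b2@8:L]
Beat 2 (L): throw ball3 h=1 -> lands@3:R; in-air after throw: [b3@3:R b1@6:L b2@8:L]
Beat 3 (R): throw ball3 h=6 -> lands@9:R; in-air after throw: [b1@6:L b2@8:L b3@9:R]
Beat 4 (L): throw ball4 h=6 -> lands@10:L; in-air after throw: [b1@6:L b2@8:L b3@9:R b4@10:L]
Beat 5 (R): throw ball5 h=7 -> lands@12:L; in-air after throw: [b1@6:L b2@8:L b3@9:R b4@10:L b5@12:L]
Beat 6 (L): throw ball1 h=1 -> lands@7:R; in-air after throw: [b1@7:R b2@8:L b3@9:R b4@10:L b5@12:L]
Beat 7 (R): throw ball1 h=6 -> lands@13:R; in-air after throw: [b2@8:L b3@9:R b4@10:L b5@12:L b1@13:R]

Answer: ball2:lands@8:L ball3:lands@9:R ball4:lands@10:L ball5:lands@12:L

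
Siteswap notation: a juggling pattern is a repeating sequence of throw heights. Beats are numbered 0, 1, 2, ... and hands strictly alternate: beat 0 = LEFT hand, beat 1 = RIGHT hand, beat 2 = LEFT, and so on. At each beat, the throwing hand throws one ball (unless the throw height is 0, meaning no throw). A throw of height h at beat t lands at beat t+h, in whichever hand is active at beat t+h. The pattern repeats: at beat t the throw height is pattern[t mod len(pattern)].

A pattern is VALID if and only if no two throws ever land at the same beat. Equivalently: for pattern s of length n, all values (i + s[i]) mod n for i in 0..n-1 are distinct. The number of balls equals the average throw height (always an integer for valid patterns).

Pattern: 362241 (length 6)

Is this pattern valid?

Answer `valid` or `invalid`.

i=0: (i + s[i]) mod n = (0 + 3) mod 6 = 3
i=1: (i + s[i]) mod n = (1 + 6) mod 6 = 1
i=2: (i + s[i]) mod n = (2 + 2) mod 6 = 4
i=3: (i + s[i]) mod n = (3 + 2) mod 6 = 5
i=4: (i + s[i]) mod n = (4 + 4) mod 6 = 2
i=5: (i + s[i]) mod n = (5 + 1) mod 6 = 0
Residues: [3, 1, 4, 5, 2, 0], distinct: True

Answer: valid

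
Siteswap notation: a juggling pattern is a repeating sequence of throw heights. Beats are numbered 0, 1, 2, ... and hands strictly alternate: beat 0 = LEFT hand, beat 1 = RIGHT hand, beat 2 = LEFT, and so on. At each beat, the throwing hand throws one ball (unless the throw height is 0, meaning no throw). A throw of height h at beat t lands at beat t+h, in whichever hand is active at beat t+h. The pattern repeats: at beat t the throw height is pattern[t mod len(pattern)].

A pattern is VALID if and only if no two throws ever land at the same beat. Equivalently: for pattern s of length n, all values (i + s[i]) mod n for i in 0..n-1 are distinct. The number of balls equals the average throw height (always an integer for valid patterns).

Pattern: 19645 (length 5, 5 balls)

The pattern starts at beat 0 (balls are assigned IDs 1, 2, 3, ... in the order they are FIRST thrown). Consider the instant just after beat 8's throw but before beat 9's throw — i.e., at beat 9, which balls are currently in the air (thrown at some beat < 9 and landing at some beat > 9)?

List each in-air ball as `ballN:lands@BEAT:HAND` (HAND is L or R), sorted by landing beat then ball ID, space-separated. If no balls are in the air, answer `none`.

Beat 0 (L): throw ball1 h=1 -> lands@1:R; in-air after throw: [b1@1:R]
Beat 1 (R): throw ball1 h=9 -> lands@10:L; in-air after throw: [b1@10:L]
Beat 2 (L): throw ball2 h=6 -> lands@8:L; in-air after throw: [b2@8:L b1@10:L]
Beat 3 (R): throw ball3 h=4 -> lands@7:R; in-air after throw: [b3@7:R b2@8:L b1@10:L]
Beat 4 (L): throw ball4 h=5 -> lands@9:R; in-air after throw: [b3@7:R b2@8:L b4@9:R b1@10:L]
Beat 5 (R): throw ball5 h=1 -> lands@6:L; in-air after throw: [b5@6:L b3@7:R b2@8:L b4@9:R b1@10:L]
Beat 6 (L): throw ball5 h=9 -> lands@15:R; in-air after throw: [b3@7:R b2@8:L b4@9:R b1@10:L b5@15:R]
Beat 7 (R): throw ball3 h=6 -> lands@13:R; in-air after throw: [b2@8:L b4@9:R b1@10:L b3@13:R b5@15:R]
Beat 8 (L): throw ball2 h=4 -> lands@12:L; in-air after throw: [b4@9:R b1@10:L b2@12:L b3@13:R b5@15:R]
Beat 9 (R): throw ball4 h=5 -> lands@14:L; in-air after throw: [b1@10:L b2@12:L b3@13:R b4@14:L b5@15:R]

Answer: ball1:lands@10:L ball2:lands@12:L ball3:lands@13:R ball5:lands@15:R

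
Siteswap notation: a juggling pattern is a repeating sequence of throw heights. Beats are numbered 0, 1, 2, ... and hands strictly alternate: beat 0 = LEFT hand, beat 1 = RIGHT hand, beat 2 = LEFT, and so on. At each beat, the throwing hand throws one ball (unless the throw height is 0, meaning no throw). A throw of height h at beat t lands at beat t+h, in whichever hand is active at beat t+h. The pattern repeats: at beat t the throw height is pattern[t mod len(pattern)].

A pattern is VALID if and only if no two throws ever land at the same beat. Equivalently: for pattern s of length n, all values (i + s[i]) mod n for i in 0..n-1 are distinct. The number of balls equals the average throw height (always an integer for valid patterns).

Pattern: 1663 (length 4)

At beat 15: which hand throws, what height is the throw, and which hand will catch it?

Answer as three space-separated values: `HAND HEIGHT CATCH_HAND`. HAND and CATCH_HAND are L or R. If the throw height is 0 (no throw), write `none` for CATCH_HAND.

Beat 15: 15 mod 2 = 1, so hand = R
Throw height = pattern[15 mod 4] = pattern[3] = 3
Lands at beat 15+3=18, 18 mod 2 = 0, so catch hand = L

Answer: R 3 L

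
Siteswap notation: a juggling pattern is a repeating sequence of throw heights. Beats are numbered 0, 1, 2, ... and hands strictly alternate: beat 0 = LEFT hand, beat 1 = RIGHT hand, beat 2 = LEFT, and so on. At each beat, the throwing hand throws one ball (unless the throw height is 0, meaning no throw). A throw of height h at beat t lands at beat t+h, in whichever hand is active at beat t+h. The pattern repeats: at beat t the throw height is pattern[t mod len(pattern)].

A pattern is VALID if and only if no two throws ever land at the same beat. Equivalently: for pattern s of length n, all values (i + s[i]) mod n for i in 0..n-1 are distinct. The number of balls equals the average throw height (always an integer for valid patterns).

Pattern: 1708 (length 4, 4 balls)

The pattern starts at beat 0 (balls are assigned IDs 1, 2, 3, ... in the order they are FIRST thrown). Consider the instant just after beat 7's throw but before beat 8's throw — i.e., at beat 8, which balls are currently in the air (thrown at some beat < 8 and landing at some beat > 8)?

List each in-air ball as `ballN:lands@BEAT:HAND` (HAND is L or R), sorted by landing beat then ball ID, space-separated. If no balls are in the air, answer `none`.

Answer: ball2:lands@11:R ball3:lands@12:L ball4:lands@15:R

Derivation:
Beat 0 (L): throw ball1 h=1 -> lands@1:R; in-air after throw: [b1@1:R]
Beat 1 (R): throw ball1 h=7 -> lands@8:L; in-air after throw: [b1@8:L]
Beat 3 (R): throw ball2 h=8 -> lands@11:R; in-air after throw: [b1@8:L b2@11:R]
Beat 4 (L): throw ball3 h=1 -> lands@5:R; in-air after throw: [b3@5:R b1@8:L b2@11:R]
Beat 5 (R): throw ball3 h=7 -> lands@12:L; in-air after throw: [b1@8:L b2@11:R b3@12:L]
Beat 7 (R): throw ball4 h=8 -> lands@15:R; in-air after throw: [b1@8:L b2@11:R b3@12:L b4@15:R]
Beat 8 (L): throw ball1 h=1 -> lands@9:R; in-air after throw: [b1@9:R b2@11:R b3@12:L b4@15:R]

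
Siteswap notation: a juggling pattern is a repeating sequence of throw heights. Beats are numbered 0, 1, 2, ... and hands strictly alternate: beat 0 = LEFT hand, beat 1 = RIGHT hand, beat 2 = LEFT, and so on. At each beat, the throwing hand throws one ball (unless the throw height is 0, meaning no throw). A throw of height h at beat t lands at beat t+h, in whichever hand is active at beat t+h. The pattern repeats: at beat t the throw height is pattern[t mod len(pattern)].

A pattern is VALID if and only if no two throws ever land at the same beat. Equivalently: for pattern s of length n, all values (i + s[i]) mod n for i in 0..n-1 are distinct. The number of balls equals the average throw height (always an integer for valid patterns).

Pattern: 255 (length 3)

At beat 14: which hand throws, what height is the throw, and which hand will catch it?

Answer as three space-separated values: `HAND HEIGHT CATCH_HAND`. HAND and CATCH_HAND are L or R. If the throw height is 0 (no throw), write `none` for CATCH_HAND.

Beat 14: 14 mod 2 = 0, so hand = L
Throw height = pattern[14 mod 3] = pattern[2] = 5
Lands at beat 14+5=19, 19 mod 2 = 1, so catch hand = R

Answer: L 5 R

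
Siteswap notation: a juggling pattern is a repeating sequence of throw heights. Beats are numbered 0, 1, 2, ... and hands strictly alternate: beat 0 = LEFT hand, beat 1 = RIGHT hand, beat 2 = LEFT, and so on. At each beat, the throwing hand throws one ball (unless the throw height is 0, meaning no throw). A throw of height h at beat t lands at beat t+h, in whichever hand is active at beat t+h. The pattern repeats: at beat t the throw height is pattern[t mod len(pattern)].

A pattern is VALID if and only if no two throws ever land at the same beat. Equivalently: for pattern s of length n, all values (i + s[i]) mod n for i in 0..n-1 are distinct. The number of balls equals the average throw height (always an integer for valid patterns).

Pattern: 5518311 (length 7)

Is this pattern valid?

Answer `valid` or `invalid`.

Answer: invalid

Derivation:
i=0: (i + s[i]) mod n = (0 + 5) mod 7 = 5
i=1: (i + s[i]) mod n = (1 + 5) mod 7 = 6
i=2: (i + s[i]) mod n = (2 + 1) mod 7 = 3
i=3: (i + s[i]) mod n = (3 + 8) mod 7 = 4
i=4: (i + s[i]) mod n = (4 + 3) mod 7 = 0
i=5: (i + s[i]) mod n = (5 + 1) mod 7 = 6
i=6: (i + s[i]) mod n = (6 + 1) mod 7 = 0
Residues: [5, 6, 3, 4, 0, 6, 0], distinct: False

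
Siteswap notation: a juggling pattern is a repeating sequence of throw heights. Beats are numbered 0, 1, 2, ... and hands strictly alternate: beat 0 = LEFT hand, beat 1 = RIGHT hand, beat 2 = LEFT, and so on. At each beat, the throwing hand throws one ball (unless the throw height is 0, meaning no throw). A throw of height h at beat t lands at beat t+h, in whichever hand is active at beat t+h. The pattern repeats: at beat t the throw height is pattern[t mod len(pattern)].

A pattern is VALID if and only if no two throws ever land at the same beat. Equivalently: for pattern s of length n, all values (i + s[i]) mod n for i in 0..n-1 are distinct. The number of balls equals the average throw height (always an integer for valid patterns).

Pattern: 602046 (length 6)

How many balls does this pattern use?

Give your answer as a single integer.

Answer: 3

Derivation:
Pattern = [6, 0, 2, 0, 4, 6], length n = 6
  position 0: throw height = 6, running sum = 6
  position 1: throw height = 0, running sum = 6
  position 2: throw height = 2, running sum = 8
  position 3: throw height = 0, running sum = 8
  position 4: throw height = 4, running sum = 12
  position 5: throw height = 6, running sum = 18
Total sum = 18; balls = sum / n = 18 / 6 = 3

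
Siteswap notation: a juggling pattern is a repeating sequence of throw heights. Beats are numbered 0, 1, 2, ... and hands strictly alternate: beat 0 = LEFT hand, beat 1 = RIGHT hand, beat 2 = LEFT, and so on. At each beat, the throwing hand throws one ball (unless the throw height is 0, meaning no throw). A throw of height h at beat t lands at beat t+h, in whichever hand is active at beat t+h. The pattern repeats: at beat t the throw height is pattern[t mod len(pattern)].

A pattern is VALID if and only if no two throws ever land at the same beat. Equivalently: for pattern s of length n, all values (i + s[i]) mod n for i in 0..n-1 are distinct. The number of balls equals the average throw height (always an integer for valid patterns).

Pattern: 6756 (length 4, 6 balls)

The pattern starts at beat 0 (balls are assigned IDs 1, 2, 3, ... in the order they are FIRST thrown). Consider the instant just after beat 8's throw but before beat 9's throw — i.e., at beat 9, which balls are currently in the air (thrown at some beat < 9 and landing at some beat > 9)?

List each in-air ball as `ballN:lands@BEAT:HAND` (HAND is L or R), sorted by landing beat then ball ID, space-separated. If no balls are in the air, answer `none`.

Answer: ball5:lands@10:L ball1:lands@11:R ball6:lands@12:L ball3:lands@13:R ball2:lands@14:L

Derivation:
Beat 0 (L): throw ball1 h=6 -> lands@6:L; in-air after throw: [b1@6:L]
Beat 1 (R): throw ball2 h=7 -> lands@8:L; in-air after throw: [b1@6:L b2@8:L]
Beat 2 (L): throw ball3 h=5 -> lands@7:R; in-air after throw: [b1@6:L b3@7:R b2@8:L]
Beat 3 (R): throw ball4 h=6 -> lands@9:R; in-air after throw: [b1@6:L b3@7:R b2@8:L b4@9:R]
Beat 4 (L): throw ball5 h=6 -> lands@10:L; in-air after throw: [b1@6:L b3@7:R b2@8:L b4@9:R b5@10:L]
Beat 5 (R): throw ball6 h=7 -> lands@12:L; in-air after throw: [b1@6:L b3@7:R b2@8:L b4@9:R b5@10:L b6@12:L]
Beat 6 (L): throw ball1 h=5 -> lands@11:R; in-air after throw: [b3@7:R b2@8:L b4@9:R b5@10:L b1@11:R b6@12:L]
Beat 7 (R): throw ball3 h=6 -> lands@13:R; in-air after throw: [b2@8:L b4@9:R b5@10:L b1@11:R b6@12:L b3@13:R]
Beat 8 (L): throw ball2 h=6 -> lands@14:L; in-air after throw: [b4@9:R b5@10:L b1@11:R b6@12:L b3@13:R b2@14:L]
Beat 9 (R): throw ball4 h=7 -> lands@16:L; in-air after throw: [b5@10:L b1@11:R b6@12:L b3@13:R b2@14:L b4@16:L]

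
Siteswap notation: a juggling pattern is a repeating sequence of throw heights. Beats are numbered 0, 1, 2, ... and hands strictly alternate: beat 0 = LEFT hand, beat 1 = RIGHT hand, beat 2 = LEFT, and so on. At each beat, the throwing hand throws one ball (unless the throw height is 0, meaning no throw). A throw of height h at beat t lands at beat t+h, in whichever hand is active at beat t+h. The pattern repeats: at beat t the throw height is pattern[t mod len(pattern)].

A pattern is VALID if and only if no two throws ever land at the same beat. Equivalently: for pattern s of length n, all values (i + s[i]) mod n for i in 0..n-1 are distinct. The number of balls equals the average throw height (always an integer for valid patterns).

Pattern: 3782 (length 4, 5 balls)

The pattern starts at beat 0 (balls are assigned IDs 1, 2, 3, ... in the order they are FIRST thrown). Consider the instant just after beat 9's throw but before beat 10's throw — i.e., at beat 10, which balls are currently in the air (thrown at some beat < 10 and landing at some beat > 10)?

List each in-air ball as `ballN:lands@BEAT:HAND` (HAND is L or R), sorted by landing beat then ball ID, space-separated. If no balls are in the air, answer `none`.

Beat 0 (L): throw ball1 h=3 -> lands@3:R; in-air after throw: [b1@3:R]
Beat 1 (R): throw ball2 h=7 -> lands@8:L; in-air after throw: [b1@3:R b2@8:L]
Beat 2 (L): throw ball3 h=8 -> lands@10:L; in-air after throw: [b1@3:R b2@8:L b3@10:L]
Beat 3 (R): throw ball1 h=2 -> lands@5:R; in-air after throw: [b1@5:R b2@8:L b3@10:L]
Beat 4 (L): throw ball4 h=3 -> lands@7:R; in-air after throw: [b1@5:R b4@7:R b2@8:L b3@10:L]
Beat 5 (R): throw ball1 h=7 -> lands@12:L; in-air after throw: [b4@7:R b2@8:L b3@10:L b1@12:L]
Beat 6 (L): throw ball5 h=8 -> lands@14:L; in-air after throw: [b4@7:R b2@8:L b3@10:L b1@12:L b5@14:L]
Beat 7 (R): throw ball4 h=2 -> lands@9:R; in-air after throw: [b2@8:L b4@9:R b3@10:L b1@12:L b5@14:L]
Beat 8 (L): throw ball2 h=3 -> lands@11:R; in-air after throw: [b4@9:R b3@10:L b2@11:R b1@12:L b5@14:L]
Beat 9 (R): throw ball4 h=7 -> lands@16:L; in-air after throw: [b3@10:L b2@11:R b1@12:L b5@14:L b4@16:L]
Beat 10 (L): throw ball3 h=8 -> lands@18:L; in-air after throw: [b2@11:R b1@12:L b5@14:L b4@16:L b3@18:L]

Answer: ball2:lands@11:R ball1:lands@12:L ball5:lands@14:L ball4:lands@16:L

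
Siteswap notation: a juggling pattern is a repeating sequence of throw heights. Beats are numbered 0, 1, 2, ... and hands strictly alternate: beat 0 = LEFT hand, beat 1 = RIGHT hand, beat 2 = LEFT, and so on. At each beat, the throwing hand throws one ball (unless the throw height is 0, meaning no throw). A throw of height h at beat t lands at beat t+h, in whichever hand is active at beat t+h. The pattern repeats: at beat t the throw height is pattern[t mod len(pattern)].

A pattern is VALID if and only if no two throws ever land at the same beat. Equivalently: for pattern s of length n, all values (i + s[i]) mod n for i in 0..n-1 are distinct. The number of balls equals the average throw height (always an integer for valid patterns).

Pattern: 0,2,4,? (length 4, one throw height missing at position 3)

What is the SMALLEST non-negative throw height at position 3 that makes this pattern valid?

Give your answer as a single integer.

i=0: (0 + 0) mod 4 = 0
i=1: (1 + 2) mod 4 = 3
i=2: (2 + 4) mod 4 = 2
i=3: s[i]=? (unknown)
Known residues: [0, 2, 3]; need a permutation of 0..3, so missing residue r = 1
Need (3 + s) mod 4 = 1; smallest s = (1 - 3) mod 4 = 2

Answer: 2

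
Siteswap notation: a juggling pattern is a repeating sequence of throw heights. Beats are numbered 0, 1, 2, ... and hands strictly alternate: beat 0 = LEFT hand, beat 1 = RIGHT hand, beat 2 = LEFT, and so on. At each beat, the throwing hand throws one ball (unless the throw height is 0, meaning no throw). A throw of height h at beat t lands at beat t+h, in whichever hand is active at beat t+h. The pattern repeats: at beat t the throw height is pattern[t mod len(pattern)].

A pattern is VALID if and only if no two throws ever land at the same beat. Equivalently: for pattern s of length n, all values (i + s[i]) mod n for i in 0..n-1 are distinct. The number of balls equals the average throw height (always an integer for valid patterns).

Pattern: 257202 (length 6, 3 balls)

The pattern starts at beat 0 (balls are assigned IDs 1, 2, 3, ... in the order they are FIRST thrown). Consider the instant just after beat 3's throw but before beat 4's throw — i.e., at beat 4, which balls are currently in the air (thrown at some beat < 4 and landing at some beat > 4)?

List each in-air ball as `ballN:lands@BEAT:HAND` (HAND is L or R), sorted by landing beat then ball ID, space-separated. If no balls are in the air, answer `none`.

Beat 0 (L): throw ball1 h=2 -> lands@2:L; in-air after throw: [b1@2:L]
Beat 1 (R): throw ball2 h=5 -> lands@6:L; in-air after throw: [b1@2:L b2@6:L]
Beat 2 (L): throw ball1 h=7 -> lands@9:R; in-air after throw: [b2@6:L b1@9:R]
Beat 3 (R): throw ball3 h=2 -> lands@5:R; in-air after throw: [b3@5:R b2@6:L b1@9:R]

Answer: ball3:lands@5:R ball2:lands@6:L ball1:lands@9:R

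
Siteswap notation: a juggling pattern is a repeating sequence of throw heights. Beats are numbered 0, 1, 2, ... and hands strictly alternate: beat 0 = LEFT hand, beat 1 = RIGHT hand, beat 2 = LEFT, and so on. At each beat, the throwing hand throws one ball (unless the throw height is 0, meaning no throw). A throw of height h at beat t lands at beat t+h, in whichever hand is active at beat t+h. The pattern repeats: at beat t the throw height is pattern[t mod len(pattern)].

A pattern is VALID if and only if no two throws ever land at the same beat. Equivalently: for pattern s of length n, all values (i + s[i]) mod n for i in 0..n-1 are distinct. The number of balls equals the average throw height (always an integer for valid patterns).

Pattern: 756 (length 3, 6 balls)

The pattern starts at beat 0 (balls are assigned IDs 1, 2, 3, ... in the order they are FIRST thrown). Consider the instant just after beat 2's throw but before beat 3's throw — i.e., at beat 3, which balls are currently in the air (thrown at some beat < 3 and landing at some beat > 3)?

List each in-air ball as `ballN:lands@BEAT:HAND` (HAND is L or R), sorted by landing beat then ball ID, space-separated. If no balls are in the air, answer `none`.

Beat 0 (L): throw ball1 h=7 -> lands@7:R; in-air after throw: [b1@7:R]
Beat 1 (R): throw ball2 h=5 -> lands@6:L; in-air after throw: [b2@6:L b1@7:R]
Beat 2 (L): throw ball3 h=6 -> lands@8:L; in-air after throw: [b2@6:L b1@7:R b3@8:L]
Beat 3 (R): throw ball4 h=7 -> lands@10:L; in-air after throw: [b2@6:L b1@7:R b3@8:L b4@10:L]

Answer: ball2:lands@6:L ball1:lands@7:R ball3:lands@8:L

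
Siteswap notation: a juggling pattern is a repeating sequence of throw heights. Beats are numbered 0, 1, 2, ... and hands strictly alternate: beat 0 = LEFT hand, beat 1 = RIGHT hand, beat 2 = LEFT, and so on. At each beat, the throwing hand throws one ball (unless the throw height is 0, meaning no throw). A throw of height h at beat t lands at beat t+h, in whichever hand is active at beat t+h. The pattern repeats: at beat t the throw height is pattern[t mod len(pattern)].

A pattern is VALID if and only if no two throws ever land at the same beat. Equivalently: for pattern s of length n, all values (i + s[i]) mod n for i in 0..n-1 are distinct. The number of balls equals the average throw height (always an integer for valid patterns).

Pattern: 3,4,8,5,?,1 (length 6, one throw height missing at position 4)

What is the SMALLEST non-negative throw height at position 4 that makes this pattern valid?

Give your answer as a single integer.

Answer: 3

Derivation:
i=0: (0 + 3) mod 6 = 3
i=1: (1 + 4) mod 6 = 5
i=2: (2 + 8) mod 6 = 4
i=3: (3 + 5) mod 6 = 2
i=4: s[i]=? (unknown)
i=5: (5 + 1) mod 6 = 0
Known residues: [0, 2, 3, 4, 5]; need a permutation of 0..5, so missing residue r = 1
Need (4 + s) mod 6 = 1; smallest s = (1 - 4) mod 6 = 3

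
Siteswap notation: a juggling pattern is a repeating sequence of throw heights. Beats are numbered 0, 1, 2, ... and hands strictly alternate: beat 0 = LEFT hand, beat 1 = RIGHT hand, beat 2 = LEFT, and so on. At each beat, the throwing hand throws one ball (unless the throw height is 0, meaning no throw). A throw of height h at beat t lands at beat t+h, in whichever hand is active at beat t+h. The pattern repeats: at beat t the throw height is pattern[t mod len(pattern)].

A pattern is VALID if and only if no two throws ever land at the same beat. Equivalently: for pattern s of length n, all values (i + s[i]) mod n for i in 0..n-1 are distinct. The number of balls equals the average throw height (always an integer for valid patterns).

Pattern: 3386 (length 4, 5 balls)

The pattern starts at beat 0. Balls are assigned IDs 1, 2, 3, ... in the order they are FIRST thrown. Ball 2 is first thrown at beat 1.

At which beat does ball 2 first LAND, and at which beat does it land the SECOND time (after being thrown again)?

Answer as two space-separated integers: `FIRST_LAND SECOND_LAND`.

Beat 0 (L): throw ball1 h=3 -> lands@3:R; in-air after throw: [b1@3:R]
Beat 1 (R): throw ball2 h=3 -> lands@4:L; in-air after throw: [b1@3:R b2@4:L]
Beat 2 (L): throw ball3 h=8 -> lands@10:L; in-air after throw: [b1@3:R b2@4:L b3@10:L]
Beat 3 (R): throw ball1 h=6 -> lands@9:R; in-air after throw: [b2@4:L b1@9:R b3@10:L]
Beat 4 (L): throw ball2 h=3 -> lands@7:R; in-air after throw: [b2@7:R b1@9:R b3@10:L]
Beat 5 (R): throw ball4 h=3 -> lands@8:L; in-air after throw: [b2@7:R b4@8:L b1@9:R b3@10:L]
Beat 6 (L): throw ball5 h=8 -> lands@14:L; in-air after throw: [b2@7:R b4@8:L b1@9:R b3@10:L b5@14:L]
Beat 7 (R): throw ball2 h=6 -> lands@13:R; in-air after throw: [b4@8:L b1@9:R b3@10:L b2@13:R b5@14:L]
Ball 2: thrown@1 h=3 -> first land @4; rethrown@4 h=3 -> second land @7

Answer: 4 7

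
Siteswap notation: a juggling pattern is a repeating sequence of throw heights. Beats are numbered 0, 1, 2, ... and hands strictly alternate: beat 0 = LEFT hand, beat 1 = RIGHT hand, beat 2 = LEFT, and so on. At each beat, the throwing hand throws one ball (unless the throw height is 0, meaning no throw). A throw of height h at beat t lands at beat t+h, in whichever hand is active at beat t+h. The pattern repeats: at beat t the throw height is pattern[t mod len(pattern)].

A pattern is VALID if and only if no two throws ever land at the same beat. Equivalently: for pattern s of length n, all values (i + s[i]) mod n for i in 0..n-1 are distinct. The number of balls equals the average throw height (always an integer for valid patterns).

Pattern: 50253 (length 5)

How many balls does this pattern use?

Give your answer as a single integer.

Pattern = [5, 0, 2, 5, 3], length n = 5
  position 0: throw height = 5, running sum = 5
  position 1: throw height = 0, running sum = 5
  position 2: throw height = 2, running sum = 7
  position 3: throw height = 5, running sum = 12
  position 4: throw height = 3, running sum = 15
Total sum = 15; balls = sum / n = 15 / 5 = 3

Answer: 3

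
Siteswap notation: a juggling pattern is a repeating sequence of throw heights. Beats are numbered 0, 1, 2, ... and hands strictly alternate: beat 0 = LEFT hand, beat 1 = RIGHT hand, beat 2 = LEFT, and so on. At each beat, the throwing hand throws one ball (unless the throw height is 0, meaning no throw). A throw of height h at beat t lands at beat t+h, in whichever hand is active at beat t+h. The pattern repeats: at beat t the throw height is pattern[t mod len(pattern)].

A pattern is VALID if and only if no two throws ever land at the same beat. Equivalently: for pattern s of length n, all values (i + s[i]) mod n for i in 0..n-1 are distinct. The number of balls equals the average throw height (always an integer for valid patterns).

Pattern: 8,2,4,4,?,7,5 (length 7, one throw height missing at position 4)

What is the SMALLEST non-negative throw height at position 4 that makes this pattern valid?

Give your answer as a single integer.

i=0: (0 + 8) mod 7 = 1
i=1: (1 + 2) mod 7 = 3
i=2: (2 + 4) mod 7 = 6
i=3: (3 + 4) mod 7 = 0
i=4: s[i]=? (unknown)
i=5: (5 + 7) mod 7 = 5
i=6: (6 + 5) mod 7 = 4
Known residues: [0, 1, 3, 4, 5, 6]; need a permutation of 0..6, so missing residue r = 2
Need (4 + s) mod 7 = 2; smallest s = (2 - 4) mod 7 = 5

Answer: 5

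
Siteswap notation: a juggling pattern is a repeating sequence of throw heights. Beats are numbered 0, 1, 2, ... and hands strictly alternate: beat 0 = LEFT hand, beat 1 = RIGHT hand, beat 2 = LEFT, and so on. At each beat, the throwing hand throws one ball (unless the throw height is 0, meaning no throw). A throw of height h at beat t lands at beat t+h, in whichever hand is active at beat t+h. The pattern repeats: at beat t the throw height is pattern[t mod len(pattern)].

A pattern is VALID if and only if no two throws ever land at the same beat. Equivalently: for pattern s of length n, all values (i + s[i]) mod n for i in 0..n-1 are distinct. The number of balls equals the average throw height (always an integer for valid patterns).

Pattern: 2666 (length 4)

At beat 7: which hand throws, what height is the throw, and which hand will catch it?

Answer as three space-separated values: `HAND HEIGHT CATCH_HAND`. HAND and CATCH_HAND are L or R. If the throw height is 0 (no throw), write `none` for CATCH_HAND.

Answer: R 6 R

Derivation:
Beat 7: 7 mod 2 = 1, so hand = R
Throw height = pattern[7 mod 4] = pattern[3] = 6
Lands at beat 7+6=13, 13 mod 2 = 1, so catch hand = R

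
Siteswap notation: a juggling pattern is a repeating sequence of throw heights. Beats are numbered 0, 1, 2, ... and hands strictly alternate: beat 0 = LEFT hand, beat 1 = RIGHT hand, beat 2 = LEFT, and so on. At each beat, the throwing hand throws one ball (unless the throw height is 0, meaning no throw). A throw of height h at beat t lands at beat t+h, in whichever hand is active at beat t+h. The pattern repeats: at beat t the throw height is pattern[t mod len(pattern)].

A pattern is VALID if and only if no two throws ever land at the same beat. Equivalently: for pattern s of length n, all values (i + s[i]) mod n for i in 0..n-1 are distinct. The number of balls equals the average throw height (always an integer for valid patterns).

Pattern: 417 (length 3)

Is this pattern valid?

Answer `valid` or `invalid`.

Answer: valid

Derivation:
i=0: (i + s[i]) mod n = (0 + 4) mod 3 = 1
i=1: (i + s[i]) mod n = (1 + 1) mod 3 = 2
i=2: (i + s[i]) mod n = (2 + 7) mod 3 = 0
Residues: [1, 2, 0], distinct: True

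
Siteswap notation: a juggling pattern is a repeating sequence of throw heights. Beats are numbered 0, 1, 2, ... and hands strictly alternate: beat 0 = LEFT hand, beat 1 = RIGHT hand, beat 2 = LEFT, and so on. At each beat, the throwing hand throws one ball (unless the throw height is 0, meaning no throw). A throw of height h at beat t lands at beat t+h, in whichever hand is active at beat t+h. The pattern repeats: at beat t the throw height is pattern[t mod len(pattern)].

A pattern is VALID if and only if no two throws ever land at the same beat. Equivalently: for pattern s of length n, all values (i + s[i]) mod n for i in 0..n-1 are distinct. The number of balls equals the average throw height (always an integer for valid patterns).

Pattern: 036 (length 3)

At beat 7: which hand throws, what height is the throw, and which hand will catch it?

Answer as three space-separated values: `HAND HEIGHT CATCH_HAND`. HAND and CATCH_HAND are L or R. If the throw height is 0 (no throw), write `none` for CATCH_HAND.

Beat 7: 7 mod 2 = 1, so hand = R
Throw height = pattern[7 mod 3] = pattern[1] = 3
Lands at beat 7+3=10, 10 mod 2 = 0, so catch hand = L

Answer: R 3 L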